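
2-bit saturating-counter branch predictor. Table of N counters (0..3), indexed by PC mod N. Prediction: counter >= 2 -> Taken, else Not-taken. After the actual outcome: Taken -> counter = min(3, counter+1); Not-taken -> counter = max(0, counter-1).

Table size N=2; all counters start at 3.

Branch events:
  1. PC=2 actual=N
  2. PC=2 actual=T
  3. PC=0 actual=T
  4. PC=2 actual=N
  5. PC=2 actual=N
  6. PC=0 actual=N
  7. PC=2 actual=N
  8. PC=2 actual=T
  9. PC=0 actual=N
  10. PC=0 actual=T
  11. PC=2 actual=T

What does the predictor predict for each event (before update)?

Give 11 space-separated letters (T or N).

Answer: T T T T T N N N N N N

Derivation:
Ev 1: PC=2 idx=0 pred=T actual=N -> ctr[0]=2
Ev 2: PC=2 idx=0 pred=T actual=T -> ctr[0]=3
Ev 3: PC=0 idx=0 pred=T actual=T -> ctr[0]=3
Ev 4: PC=2 idx=0 pred=T actual=N -> ctr[0]=2
Ev 5: PC=2 idx=0 pred=T actual=N -> ctr[0]=1
Ev 6: PC=0 idx=0 pred=N actual=N -> ctr[0]=0
Ev 7: PC=2 idx=0 pred=N actual=N -> ctr[0]=0
Ev 8: PC=2 idx=0 pred=N actual=T -> ctr[0]=1
Ev 9: PC=0 idx=0 pred=N actual=N -> ctr[0]=0
Ev 10: PC=0 idx=0 pred=N actual=T -> ctr[0]=1
Ev 11: PC=2 idx=0 pred=N actual=T -> ctr[0]=2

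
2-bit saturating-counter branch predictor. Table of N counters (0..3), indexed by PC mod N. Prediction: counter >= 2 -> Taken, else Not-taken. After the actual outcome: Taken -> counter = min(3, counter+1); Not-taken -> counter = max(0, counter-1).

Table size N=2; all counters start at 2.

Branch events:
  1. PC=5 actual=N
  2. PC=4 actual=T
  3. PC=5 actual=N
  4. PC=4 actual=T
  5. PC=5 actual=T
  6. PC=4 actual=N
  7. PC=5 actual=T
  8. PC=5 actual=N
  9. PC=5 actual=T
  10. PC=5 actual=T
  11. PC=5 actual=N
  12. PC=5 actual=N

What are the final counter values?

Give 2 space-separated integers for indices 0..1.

Ev 1: PC=5 idx=1 pred=T actual=N -> ctr[1]=1
Ev 2: PC=4 idx=0 pred=T actual=T -> ctr[0]=3
Ev 3: PC=5 idx=1 pred=N actual=N -> ctr[1]=0
Ev 4: PC=4 idx=0 pred=T actual=T -> ctr[0]=3
Ev 5: PC=5 idx=1 pred=N actual=T -> ctr[1]=1
Ev 6: PC=4 idx=0 pred=T actual=N -> ctr[0]=2
Ev 7: PC=5 idx=1 pred=N actual=T -> ctr[1]=2
Ev 8: PC=5 idx=1 pred=T actual=N -> ctr[1]=1
Ev 9: PC=5 idx=1 pred=N actual=T -> ctr[1]=2
Ev 10: PC=5 idx=1 pred=T actual=T -> ctr[1]=3
Ev 11: PC=5 idx=1 pred=T actual=N -> ctr[1]=2
Ev 12: PC=5 idx=1 pred=T actual=N -> ctr[1]=1

Answer: 2 1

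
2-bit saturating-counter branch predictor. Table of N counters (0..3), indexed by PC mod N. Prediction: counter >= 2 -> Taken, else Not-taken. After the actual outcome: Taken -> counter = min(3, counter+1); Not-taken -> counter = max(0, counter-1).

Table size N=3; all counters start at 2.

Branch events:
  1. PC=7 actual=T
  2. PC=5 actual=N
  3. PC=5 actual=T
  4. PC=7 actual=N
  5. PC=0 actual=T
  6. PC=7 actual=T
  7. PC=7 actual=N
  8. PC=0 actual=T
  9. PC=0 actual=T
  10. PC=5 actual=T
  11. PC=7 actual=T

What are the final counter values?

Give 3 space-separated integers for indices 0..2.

Ev 1: PC=7 idx=1 pred=T actual=T -> ctr[1]=3
Ev 2: PC=5 idx=2 pred=T actual=N -> ctr[2]=1
Ev 3: PC=5 idx=2 pred=N actual=T -> ctr[2]=2
Ev 4: PC=7 idx=1 pred=T actual=N -> ctr[1]=2
Ev 5: PC=0 idx=0 pred=T actual=T -> ctr[0]=3
Ev 6: PC=7 idx=1 pred=T actual=T -> ctr[1]=3
Ev 7: PC=7 idx=1 pred=T actual=N -> ctr[1]=2
Ev 8: PC=0 idx=0 pred=T actual=T -> ctr[0]=3
Ev 9: PC=0 idx=0 pred=T actual=T -> ctr[0]=3
Ev 10: PC=5 idx=2 pred=T actual=T -> ctr[2]=3
Ev 11: PC=7 idx=1 pred=T actual=T -> ctr[1]=3

Answer: 3 3 3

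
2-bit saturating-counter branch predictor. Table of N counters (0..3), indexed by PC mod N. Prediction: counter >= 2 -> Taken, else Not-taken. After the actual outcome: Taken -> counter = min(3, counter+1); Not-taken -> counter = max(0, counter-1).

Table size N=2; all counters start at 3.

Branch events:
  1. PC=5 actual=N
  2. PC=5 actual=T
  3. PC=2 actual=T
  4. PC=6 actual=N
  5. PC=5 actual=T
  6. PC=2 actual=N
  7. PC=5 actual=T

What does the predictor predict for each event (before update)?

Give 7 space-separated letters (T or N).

Answer: T T T T T T T

Derivation:
Ev 1: PC=5 idx=1 pred=T actual=N -> ctr[1]=2
Ev 2: PC=5 idx=1 pred=T actual=T -> ctr[1]=3
Ev 3: PC=2 idx=0 pred=T actual=T -> ctr[0]=3
Ev 4: PC=6 idx=0 pred=T actual=N -> ctr[0]=2
Ev 5: PC=5 idx=1 pred=T actual=T -> ctr[1]=3
Ev 6: PC=2 idx=0 pred=T actual=N -> ctr[0]=1
Ev 7: PC=5 idx=1 pred=T actual=T -> ctr[1]=3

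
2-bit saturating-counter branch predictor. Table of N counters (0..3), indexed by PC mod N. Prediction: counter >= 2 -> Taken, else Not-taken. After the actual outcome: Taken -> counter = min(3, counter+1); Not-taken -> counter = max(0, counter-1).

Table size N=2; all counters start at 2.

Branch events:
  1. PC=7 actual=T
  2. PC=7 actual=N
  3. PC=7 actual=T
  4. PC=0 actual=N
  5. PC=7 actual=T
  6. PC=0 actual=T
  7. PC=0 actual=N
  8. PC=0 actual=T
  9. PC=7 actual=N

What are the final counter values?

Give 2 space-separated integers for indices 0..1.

Answer: 2 2

Derivation:
Ev 1: PC=7 idx=1 pred=T actual=T -> ctr[1]=3
Ev 2: PC=7 idx=1 pred=T actual=N -> ctr[1]=2
Ev 3: PC=7 idx=1 pred=T actual=T -> ctr[1]=3
Ev 4: PC=0 idx=0 pred=T actual=N -> ctr[0]=1
Ev 5: PC=7 idx=1 pred=T actual=T -> ctr[1]=3
Ev 6: PC=0 idx=0 pred=N actual=T -> ctr[0]=2
Ev 7: PC=0 idx=0 pred=T actual=N -> ctr[0]=1
Ev 8: PC=0 idx=0 pred=N actual=T -> ctr[0]=2
Ev 9: PC=7 idx=1 pred=T actual=N -> ctr[1]=2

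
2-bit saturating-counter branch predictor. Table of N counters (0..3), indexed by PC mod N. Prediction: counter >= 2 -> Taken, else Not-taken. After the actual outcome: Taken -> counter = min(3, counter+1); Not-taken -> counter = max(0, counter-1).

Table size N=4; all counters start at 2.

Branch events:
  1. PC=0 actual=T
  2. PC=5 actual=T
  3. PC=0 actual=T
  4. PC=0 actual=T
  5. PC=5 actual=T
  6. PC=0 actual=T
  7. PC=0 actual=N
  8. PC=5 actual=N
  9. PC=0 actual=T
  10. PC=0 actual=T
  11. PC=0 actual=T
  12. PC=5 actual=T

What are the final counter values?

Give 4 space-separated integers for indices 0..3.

Answer: 3 3 2 2

Derivation:
Ev 1: PC=0 idx=0 pred=T actual=T -> ctr[0]=3
Ev 2: PC=5 idx=1 pred=T actual=T -> ctr[1]=3
Ev 3: PC=0 idx=0 pred=T actual=T -> ctr[0]=3
Ev 4: PC=0 idx=0 pred=T actual=T -> ctr[0]=3
Ev 5: PC=5 idx=1 pred=T actual=T -> ctr[1]=3
Ev 6: PC=0 idx=0 pred=T actual=T -> ctr[0]=3
Ev 7: PC=0 idx=0 pred=T actual=N -> ctr[0]=2
Ev 8: PC=5 idx=1 pred=T actual=N -> ctr[1]=2
Ev 9: PC=0 idx=0 pred=T actual=T -> ctr[0]=3
Ev 10: PC=0 idx=0 pred=T actual=T -> ctr[0]=3
Ev 11: PC=0 idx=0 pred=T actual=T -> ctr[0]=3
Ev 12: PC=5 idx=1 pred=T actual=T -> ctr[1]=3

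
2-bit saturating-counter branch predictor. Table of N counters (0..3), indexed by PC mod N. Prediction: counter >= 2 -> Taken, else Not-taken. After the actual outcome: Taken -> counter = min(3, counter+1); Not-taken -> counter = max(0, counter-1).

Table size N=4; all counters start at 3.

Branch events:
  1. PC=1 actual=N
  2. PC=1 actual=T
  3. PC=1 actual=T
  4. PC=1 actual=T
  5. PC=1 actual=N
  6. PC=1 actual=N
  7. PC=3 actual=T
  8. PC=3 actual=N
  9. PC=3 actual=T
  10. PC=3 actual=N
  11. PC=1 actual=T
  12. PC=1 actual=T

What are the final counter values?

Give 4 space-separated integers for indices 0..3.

Ev 1: PC=1 idx=1 pred=T actual=N -> ctr[1]=2
Ev 2: PC=1 idx=1 pred=T actual=T -> ctr[1]=3
Ev 3: PC=1 idx=1 pred=T actual=T -> ctr[1]=3
Ev 4: PC=1 idx=1 pred=T actual=T -> ctr[1]=3
Ev 5: PC=1 idx=1 pred=T actual=N -> ctr[1]=2
Ev 6: PC=1 idx=1 pred=T actual=N -> ctr[1]=1
Ev 7: PC=3 idx=3 pred=T actual=T -> ctr[3]=3
Ev 8: PC=3 idx=3 pred=T actual=N -> ctr[3]=2
Ev 9: PC=3 idx=3 pred=T actual=T -> ctr[3]=3
Ev 10: PC=3 idx=3 pred=T actual=N -> ctr[3]=2
Ev 11: PC=1 idx=1 pred=N actual=T -> ctr[1]=2
Ev 12: PC=1 idx=1 pred=T actual=T -> ctr[1]=3

Answer: 3 3 3 2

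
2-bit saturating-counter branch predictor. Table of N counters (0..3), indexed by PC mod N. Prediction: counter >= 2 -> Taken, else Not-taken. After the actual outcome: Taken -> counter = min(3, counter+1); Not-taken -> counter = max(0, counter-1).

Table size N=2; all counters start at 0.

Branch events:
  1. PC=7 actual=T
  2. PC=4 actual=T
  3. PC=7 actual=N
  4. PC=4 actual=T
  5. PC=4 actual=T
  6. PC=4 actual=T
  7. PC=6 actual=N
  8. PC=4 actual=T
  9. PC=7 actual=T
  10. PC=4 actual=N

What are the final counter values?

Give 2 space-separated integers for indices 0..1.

Answer: 2 1

Derivation:
Ev 1: PC=7 idx=1 pred=N actual=T -> ctr[1]=1
Ev 2: PC=4 idx=0 pred=N actual=T -> ctr[0]=1
Ev 3: PC=7 idx=1 pred=N actual=N -> ctr[1]=0
Ev 4: PC=4 idx=0 pred=N actual=T -> ctr[0]=2
Ev 5: PC=4 idx=0 pred=T actual=T -> ctr[0]=3
Ev 6: PC=4 idx=0 pred=T actual=T -> ctr[0]=3
Ev 7: PC=6 idx=0 pred=T actual=N -> ctr[0]=2
Ev 8: PC=4 idx=0 pred=T actual=T -> ctr[0]=3
Ev 9: PC=7 idx=1 pred=N actual=T -> ctr[1]=1
Ev 10: PC=4 idx=0 pred=T actual=N -> ctr[0]=2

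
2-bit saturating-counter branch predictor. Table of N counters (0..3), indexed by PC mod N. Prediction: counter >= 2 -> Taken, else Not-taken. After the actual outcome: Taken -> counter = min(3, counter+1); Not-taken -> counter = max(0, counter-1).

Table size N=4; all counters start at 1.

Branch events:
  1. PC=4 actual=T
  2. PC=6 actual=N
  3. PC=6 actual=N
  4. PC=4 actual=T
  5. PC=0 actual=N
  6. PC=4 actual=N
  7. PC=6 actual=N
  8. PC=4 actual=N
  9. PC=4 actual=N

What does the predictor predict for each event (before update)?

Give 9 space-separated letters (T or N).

Answer: N N N T T T N N N

Derivation:
Ev 1: PC=4 idx=0 pred=N actual=T -> ctr[0]=2
Ev 2: PC=6 idx=2 pred=N actual=N -> ctr[2]=0
Ev 3: PC=6 idx=2 pred=N actual=N -> ctr[2]=0
Ev 4: PC=4 idx=0 pred=T actual=T -> ctr[0]=3
Ev 5: PC=0 idx=0 pred=T actual=N -> ctr[0]=2
Ev 6: PC=4 idx=0 pred=T actual=N -> ctr[0]=1
Ev 7: PC=6 idx=2 pred=N actual=N -> ctr[2]=0
Ev 8: PC=4 idx=0 pred=N actual=N -> ctr[0]=0
Ev 9: PC=4 idx=0 pred=N actual=N -> ctr[0]=0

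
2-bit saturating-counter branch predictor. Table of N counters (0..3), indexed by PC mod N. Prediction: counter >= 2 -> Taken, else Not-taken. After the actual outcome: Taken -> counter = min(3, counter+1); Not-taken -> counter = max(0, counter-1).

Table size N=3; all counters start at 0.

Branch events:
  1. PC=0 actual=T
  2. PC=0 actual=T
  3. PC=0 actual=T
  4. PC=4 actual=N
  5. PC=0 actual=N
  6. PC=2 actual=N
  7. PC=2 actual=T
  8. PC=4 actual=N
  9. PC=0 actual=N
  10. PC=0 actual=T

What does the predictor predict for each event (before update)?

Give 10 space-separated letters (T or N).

Ev 1: PC=0 idx=0 pred=N actual=T -> ctr[0]=1
Ev 2: PC=0 idx=0 pred=N actual=T -> ctr[0]=2
Ev 3: PC=0 idx=0 pred=T actual=T -> ctr[0]=3
Ev 4: PC=4 idx=1 pred=N actual=N -> ctr[1]=0
Ev 5: PC=0 idx=0 pred=T actual=N -> ctr[0]=2
Ev 6: PC=2 idx=2 pred=N actual=N -> ctr[2]=0
Ev 7: PC=2 idx=2 pred=N actual=T -> ctr[2]=1
Ev 8: PC=4 idx=1 pred=N actual=N -> ctr[1]=0
Ev 9: PC=0 idx=0 pred=T actual=N -> ctr[0]=1
Ev 10: PC=0 idx=0 pred=N actual=T -> ctr[0]=2

Answer: N N T N T N N N T N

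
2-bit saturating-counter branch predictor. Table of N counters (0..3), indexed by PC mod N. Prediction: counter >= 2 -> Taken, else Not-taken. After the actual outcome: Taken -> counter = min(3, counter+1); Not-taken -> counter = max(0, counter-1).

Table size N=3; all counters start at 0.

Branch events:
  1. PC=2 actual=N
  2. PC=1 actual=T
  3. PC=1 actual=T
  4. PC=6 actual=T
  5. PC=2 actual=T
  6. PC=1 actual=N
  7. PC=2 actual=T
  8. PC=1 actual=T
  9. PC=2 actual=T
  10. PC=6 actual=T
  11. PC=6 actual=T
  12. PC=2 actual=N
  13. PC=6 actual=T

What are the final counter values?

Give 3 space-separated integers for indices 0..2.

Ev 1: PC=2 idx=2 pred=N actual=N -> ctr[2]=0
Ev 2: PC=1 idx=1 pred=N actual=T -> ctr[1]=1
Ev 3: PC=1 idx=1 pred=N actual=T -> ctr[1]=2
Ev 4: PC=6 idx=0 pred=N actual=T -> ctr[0]=1
Ev 5: PC=2 idx=2 pred=N actual=T -> ctr[2]=1
Ev 6: PC=1 idx=1 pred=T actual=N -> ctr[1]=1
Ev 7: PC=2 idx=2 pred=N actual=T -> ctr[2]=2
Ev 8: PC=1 idx=1 pred=N actual=T -> ctr[1]=2
Ev 9: PC=2 idx=2 pred=T actual=T -> ctr[2]=3
Ev 10: PC=6 idx=0 pred=N actual=T -> ctr[0]=2
Ev 11: PC=6 idx=0 pred=T actual=T -> ctr[0]=3
Ev 12: PC=2 idx=2 pred=T actual=N -> ctr[2]=2
Ev 13: PC=6 idx=0 pred=T actual=T -> ctr[0]=3

Answer: 3 2 2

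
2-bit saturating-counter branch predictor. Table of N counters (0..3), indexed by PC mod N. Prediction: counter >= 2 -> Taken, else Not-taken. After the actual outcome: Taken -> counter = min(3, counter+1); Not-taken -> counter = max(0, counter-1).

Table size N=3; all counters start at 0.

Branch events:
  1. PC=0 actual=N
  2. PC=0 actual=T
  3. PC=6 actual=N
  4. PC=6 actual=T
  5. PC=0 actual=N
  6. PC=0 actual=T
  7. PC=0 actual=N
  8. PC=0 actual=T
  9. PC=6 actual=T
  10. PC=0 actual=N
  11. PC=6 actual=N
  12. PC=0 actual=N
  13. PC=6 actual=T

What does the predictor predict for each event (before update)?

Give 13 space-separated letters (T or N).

Answer: N N N N N N N N N T N N N

Derivation:
Ev 1: PC=0 idx=0 pred=N actual=N -> ctr[0]=0
Ev 2: PC=0 idx=0 pred=N actual=T -> ctr[0]=1
Ev 3: PC=6 idx=0 pred=N actual=N -> ctr[0]=0
Ev 4: PC=6 idx=0 pred=N actual=T -> ctr[0]=1
Ev 5: PC=0 idx=0 pred=N actual=N -> ctr[0]=0
Ev 6: PC=0 idx=0 pred=N actual=T -> ctr[0]=1
Ev 7: PC=0 idx=0 pred=N actual=N -> ctr[0]=0
Ev 8: PC=0 idx=0 pred=N actual=T -> ctr[0]=1
Ev 9: PC=6 idx=0 pred=N actual=T -> ctr[0]=2
Ev 10: PC=0 idx=0 pred=T actual=N -> ctr[0]=1
Ev 11: PC=6 idx=0 pred=N actual=N -> ctr[0]=0
Ev 12: PC=0 idx=0 pred=N actual=N -> ctr[0]=0
Ev 13: PC=6 idx=0 pred=N actual=T -> ctr[0]=1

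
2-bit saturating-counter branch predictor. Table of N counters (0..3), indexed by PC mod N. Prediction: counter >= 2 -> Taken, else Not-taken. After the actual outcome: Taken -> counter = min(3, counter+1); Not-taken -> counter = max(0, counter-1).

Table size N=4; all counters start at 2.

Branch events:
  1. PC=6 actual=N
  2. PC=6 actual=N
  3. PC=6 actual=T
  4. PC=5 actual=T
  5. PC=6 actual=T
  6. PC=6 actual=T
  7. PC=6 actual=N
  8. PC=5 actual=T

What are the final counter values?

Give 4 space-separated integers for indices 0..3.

Answer: 2 3 2 2

Derivation:
Ev 1: PC=6 idx=2 pred=T actual=N -> ctr[2]=1
Ev 2: PC=6 idx=2 pred=N actual=N -> ctr[2]=0
Ev 3: PC=6 idx=2 pred=N actual=T -> ctr[2]=1
Ev 4: PC=5 idx=1 pred=T actual=T -> ctr[1]=3
Ev 5: PC=6 idx=2 pred=N actual=T -> ctr[2]=2
Ev 6: PC=6 idx=2 pred=T actual=T -> ctr[2]=3
Ev 7: PC=6 idx=2 pred=T actual=N -> ctr[2]=2
Ev 8: PC=5 idx=1 pred=T actual=T -> ctr[1]=3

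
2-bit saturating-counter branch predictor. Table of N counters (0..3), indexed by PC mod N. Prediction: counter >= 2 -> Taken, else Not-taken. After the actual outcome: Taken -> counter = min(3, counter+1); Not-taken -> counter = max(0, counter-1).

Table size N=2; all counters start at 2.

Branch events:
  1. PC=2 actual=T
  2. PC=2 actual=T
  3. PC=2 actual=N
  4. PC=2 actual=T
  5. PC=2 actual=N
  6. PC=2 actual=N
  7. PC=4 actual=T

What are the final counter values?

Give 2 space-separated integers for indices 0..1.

Ev 1: PC=2 idx=0 pred=T actual=T -> ctr[0]=3
Ev 2: PC=2 idx=0 pred=T actual=T -> ctr[0]=3
Ev 3: PC=2 idx=0 pred=T actual=N -> ctr[0]=2
Ev 4: PC=2 idx=0 pred=T actual=T -> ctr[0]=3
Ev 5: PC=2 idx=0 pred=T actual=N -> ctr[0]=2
Ev 6: PC=2 idx=0 pred=T actual=N -> ctr[0]=1
Ev 7: PC=4 idx=0 pred=N actual=T -> ctr[0]=2

Answer: 2 2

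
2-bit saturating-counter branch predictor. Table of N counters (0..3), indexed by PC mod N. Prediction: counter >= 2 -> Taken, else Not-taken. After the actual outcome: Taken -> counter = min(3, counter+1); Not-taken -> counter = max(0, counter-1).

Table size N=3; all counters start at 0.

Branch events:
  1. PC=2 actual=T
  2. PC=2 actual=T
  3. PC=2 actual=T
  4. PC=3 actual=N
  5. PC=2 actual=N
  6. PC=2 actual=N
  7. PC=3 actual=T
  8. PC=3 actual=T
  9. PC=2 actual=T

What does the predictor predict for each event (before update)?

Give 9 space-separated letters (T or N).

Answer: N N T N T T N N N

Derivation:
Ev 1: PC=2 idx=2 pred=N actual=T -> ctr[2]=1
Ev 2: PC=2 idx=2 pred=N actual=T -> ctr[2]=2
Ev 3: PC=2 idx=2 pred=T actual=T -> ctr[2]=3
Ev 4: PC=3 idx=0 pred=N actual=N -> ctr[0]=0
Ev 5: PC=2 idx=2 pred=T actual=N -> ctr[2]=2
Ev 6: PC=2 idx=2 pred=T actual=N -> ctr[2]=1
Ev 7: PC=3 idx=0 pred=N actual=T -> ctr[0]=1
Ev 8: PC=3 idx=0 pred=N actual=T -> ctr[0]=2
Ev 9: PC=2 idx=2 pred=N actual=T -> ctr[2]=2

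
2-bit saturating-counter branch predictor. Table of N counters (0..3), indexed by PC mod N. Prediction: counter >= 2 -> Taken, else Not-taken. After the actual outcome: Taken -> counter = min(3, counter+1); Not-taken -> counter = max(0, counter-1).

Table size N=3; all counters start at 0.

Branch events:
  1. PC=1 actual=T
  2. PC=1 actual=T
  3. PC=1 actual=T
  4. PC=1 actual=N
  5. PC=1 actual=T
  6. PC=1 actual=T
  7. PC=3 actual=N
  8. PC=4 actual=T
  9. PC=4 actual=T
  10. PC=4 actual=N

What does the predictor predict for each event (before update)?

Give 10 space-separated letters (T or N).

Ev 1: PC=1 idx=1 pred=N actual=T -> ctr[1]=1
Ev 2: PC=1 idx=1 pred=N actual=T -> ctr[1]=2
Ev 3: PC=1 idx=1 pred=T actual=T -> ctr[1]=3
Ev 4: PC=1 idx=1 pred=T actual=N -> ctr[1]=2
Ev 5: PC=1 idx=1 pred=T actual=T -> ctr[1]=3
Ev 6: PC=1 idx=1 pred=T actual=T -> ctr[1]=3
Ev 7: PC=3 idx=0 pred=N actual=N -> ctr[0]=0
Ev 8: PC=4 idx=1 pred=T actual=T -> ctr[1]=3
Ev 9: PC=4 idx=1 pred=T actual=T -> ctr[1]=3
Ev 10: PC=4 idx=1 pred=T actual=N -> ctr[1]=2

Answer: N N T T T T N T T T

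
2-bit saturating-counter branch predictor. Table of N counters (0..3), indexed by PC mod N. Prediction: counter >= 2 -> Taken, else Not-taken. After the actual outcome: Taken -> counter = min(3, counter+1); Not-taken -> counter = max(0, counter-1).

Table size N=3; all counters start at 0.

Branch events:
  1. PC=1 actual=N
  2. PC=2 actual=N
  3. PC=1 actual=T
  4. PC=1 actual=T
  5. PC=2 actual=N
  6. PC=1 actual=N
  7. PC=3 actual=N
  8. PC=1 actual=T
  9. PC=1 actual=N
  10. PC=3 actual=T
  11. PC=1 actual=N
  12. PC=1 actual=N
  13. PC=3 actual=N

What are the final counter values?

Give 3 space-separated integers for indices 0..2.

Ev 1: PC=1 idx=1 pred=N actual=N -> ctr[1]=0
Ev 2: PC=2 idx=2 pred=N actual=N -> ctr[2]=0
Ev 3: PC=1 idx=1 pred=N actual=T -> ctr[1]=1
Ev 4: PC=1 idx=1 pred=N actual=T -> ctr[1]=2
Ev 5: PC=2 idx=2 pred=N actual=N -> ctr[2]=0
Ev 6: PC=1 idx=1 pred=T actual=N -> ctr[1]=1
Ev 7: PC=3 idx=0 pred=N actual=N -> ctr[0]=0
Ev 8: PC=1 idx=1 pred=N actual=T -> ctr[1]=2
Ev 9: PC=1 idx=1 pred=T actual=N -> ctr[1]=1
Ev 10: PC=3 idx=0 pred=N actual=T -> ctr[0]=1
Ev 11: PC=1 idx=1 pred=N actual=N -> ctr[1]=0
Ev 12: PC=1 idx=1 pred=N actual=N -> ctr[1]=0
Ev 13: PC=3 idx=0 pred=N actual=N -> ctr[0]=0

Answer: 0 0 0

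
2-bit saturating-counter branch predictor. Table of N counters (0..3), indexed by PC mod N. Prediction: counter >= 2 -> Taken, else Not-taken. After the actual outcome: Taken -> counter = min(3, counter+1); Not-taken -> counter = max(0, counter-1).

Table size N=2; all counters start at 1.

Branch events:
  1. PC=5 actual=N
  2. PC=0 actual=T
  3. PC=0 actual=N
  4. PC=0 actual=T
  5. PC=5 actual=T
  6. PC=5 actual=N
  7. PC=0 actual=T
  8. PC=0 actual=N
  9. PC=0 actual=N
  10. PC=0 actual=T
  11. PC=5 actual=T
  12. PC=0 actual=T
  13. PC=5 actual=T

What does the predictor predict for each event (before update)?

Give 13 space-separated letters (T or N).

Ev 1: PC=5 idx=1 pred=N actual=N -> ctr[1]=0
Ev 2: PC=0 idx=0 pred=N actual=T -> ctr[0]=2
Ev 3: PC=0 idx=0 pred=T actual=N -> ctr[0]=1
Ev 4: PC=0 idx=0 pred=N actual=T -> ctr[0]=2
Ev 5: PC=5 idx=1 pred=N actual=T -> ctr[1]=1
Ev 6: PC=5 idx=1 pred=N actual=N -> ctr[1]=0
Ev 7: PC=0 idx=0 pred=T actual=T -> ctr[0]=3
Ev 8: PC=0 idx=0 pred=T actual=N -> ctr[0]=2
Ev 9: PC=0 idx=0 pred=T actual=N -> ctr[0]=1
Ev 10: PC=0 idx=0 pred=N actual=T -> ctr[0]=2
Ev 11: PC=5 idx=1 pred=N actual=T -> ctr[1]=1
Ev 12: PC=0 idx=0 pred=T actual=T -> ctr[0]=3
Ev 13: PC=5 idx=1 pred=N actual=T -> ctr[1]=2

Answer: N N T N N N T T T N N T N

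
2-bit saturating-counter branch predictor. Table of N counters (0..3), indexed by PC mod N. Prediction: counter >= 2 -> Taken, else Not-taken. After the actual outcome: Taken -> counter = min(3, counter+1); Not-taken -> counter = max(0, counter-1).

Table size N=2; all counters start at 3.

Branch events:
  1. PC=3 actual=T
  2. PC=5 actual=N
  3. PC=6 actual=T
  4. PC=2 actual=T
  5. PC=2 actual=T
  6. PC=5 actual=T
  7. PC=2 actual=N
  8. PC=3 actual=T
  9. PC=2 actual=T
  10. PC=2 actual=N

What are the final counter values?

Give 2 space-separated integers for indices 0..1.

Ev 1: PC=3 idx=1 pred=T actual=T -> ctr[1]=3
Ev 2: PC=5 idx=1 pred=T actual=N -> ctr[1]=2
Ev 3: PC=6 idx=0 pred=T actual=T -> ctr[0]=3
Ev 4: PC=2 idx=0 pred=T actual=T -> ctr[0]=3
Ev 5: PC=2 idx=0 pred=T actual=T -> ctr[0]=3
Ev 6: PC=5 idx=1 pred=T actual=T -> ctr[1]=3
Ev 7: PC=2 idx=0 pred=T actual=N -> ctr[0]=2
Ev 8: PC=3 idx=1 pred=T actual=T -> ctr[1]=3
Ev 9: PC=2 idx=0 pred=T actual=T -> ctr[0]=3
Ev 10: PC=2 idx=0 pred=T actual=N -> ctr[0]=2

Answer: 2 3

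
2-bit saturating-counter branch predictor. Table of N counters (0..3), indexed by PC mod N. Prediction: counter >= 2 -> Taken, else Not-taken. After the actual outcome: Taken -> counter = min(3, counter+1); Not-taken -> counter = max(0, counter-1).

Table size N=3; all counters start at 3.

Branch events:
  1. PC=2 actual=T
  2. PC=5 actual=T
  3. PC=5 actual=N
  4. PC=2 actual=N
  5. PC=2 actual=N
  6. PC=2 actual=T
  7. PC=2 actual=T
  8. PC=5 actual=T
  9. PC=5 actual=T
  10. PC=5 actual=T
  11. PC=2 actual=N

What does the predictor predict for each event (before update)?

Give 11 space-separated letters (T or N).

Answer: T T T T N N N T T T T

Derivation:
Ev 1: PC=2 idx=2 pred=T actual=T -> ctr[2]=3
Ev 2: PC=5 idx=2 pred=T actual=T -> ctr[2]=3
Ev 3: PC=5 idx=2 pred=T actual=N -> ctr[2]=2
Ev 4: PC=2 idx=2 pred=T actual=N -> ctr[2]=1
Ev 5: PC=2 idx=2 pred=N actual=N -> ctr[2]=0
Ev 6: PC=2 idx=2 pred=N actual=T -> ctr[2]=1
Ev 7: PC=2 idx=2 pred=N actual=T -> ctr[2]=2
Ev 8: PC=5 idx=2 pred=T actual=T -> ctr[2]=3
Ev 9: PC=5 idx=2 pred=T actual=T -> ctr[2]=3
Ev 10: PC=5 idx=2 pred=T actual=T -> ctr[2]=3
Ev 11: PC=2 idx=2 pred=T actual=N -> ctr[2]=2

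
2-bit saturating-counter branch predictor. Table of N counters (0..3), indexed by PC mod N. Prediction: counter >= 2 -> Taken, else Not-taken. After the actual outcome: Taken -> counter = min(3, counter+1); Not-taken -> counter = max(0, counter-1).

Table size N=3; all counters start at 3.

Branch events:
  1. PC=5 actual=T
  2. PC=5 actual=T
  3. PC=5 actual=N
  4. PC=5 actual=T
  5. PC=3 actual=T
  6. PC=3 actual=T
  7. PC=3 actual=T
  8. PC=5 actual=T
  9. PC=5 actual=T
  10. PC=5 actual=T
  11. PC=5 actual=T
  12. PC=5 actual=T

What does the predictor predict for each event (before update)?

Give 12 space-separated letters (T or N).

Answer: T T T T T T T T T T T T

Derivation:
Ev 1: PC=5 idx=2 pred=T actual=T -> ctr[2]=3
Ev 2: PC=5 idx=2 pred=T actual=T -> ctr[2]=3
Ev 3: PC=5 idx=2 pred=T actual=N -> ctr[2]=2
Ev 4: PC=5 idx=2 pred=T actual=T -> ctr[2]=3
Ev 5: PC=3 idx=0 pred=T actual=T -> ctr[0]=3
Ev 6: PC=3 idx=0 pred=T actual=T -> ctr[0]=3
Ev 7: PC=3 idx=0 pred=T actual=T -> ctr[0]=3
Ev 8: PC=5 idx=2 pred=T actual=T -> ctr[2]=3
Ev 9: PC=5 idx=2 pred=T actual=T -> ctr[2]=3
Ev 10: PC=5 idx=2 pred=T actual=T -> ctr[2]=3
Ev 11: PC=5 idx=2 pred=T actual=T -> ctr[2]=3
Ev 12: PC=5 idx=2 pred=T actual=T -> ctr[2]=3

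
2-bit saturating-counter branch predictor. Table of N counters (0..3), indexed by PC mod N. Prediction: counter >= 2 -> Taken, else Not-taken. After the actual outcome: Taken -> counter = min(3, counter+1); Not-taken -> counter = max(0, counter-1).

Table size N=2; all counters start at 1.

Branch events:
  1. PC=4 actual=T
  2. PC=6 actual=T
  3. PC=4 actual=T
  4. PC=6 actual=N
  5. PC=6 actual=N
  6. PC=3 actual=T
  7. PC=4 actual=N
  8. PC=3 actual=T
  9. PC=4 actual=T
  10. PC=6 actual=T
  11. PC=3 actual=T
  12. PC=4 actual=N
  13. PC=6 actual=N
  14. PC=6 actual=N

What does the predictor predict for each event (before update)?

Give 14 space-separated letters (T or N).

Ev 1: PC=4 idx=0 pred=N actual=T -> ctr[0]=2
Ev 2: PC=6 idx=0 pred=T actual=T -> ctr[0]=3
Ev 3: PC=4 idx=0 pred=T actual=T -> ctr[0]=3
Ev 4: PC=6 idx=0 pred=T actual=N -> ctr[0]=2
Ev 5: PC=6 idx=0 pred=T actual=N -> ctr[0]=1
Ev 6: PC=3 idx=1 pred=N actual=T -> ctr[1]=2
Ev 7: PC=4 idx=0 pred=N actual=N -> ctr[0]=0
Ev 8: PC=3 idx=1 pred=T actual=T -> ctr[1]=3
Ev 9: PC=4 idx=0 pred=N actual=T -> ctr[0]=1
Ev 10: PC=6 idx=0 pred=N actual=T -> ctr[0]=2
Ev 11: PC=3 idx=1 pred=T actual=T -> ctr[1]=3
Ev 12: PC=4 idx=0 pred=T actual=N -> ctr[0]=1
Ev 13: PC=6 idx=0 pred=N actual=N -> ctr[0]=0
Ev 14: PC=6 idx=0 pred=N actual=N -> ctr[0]=0

Answer: N T T T T N N T N N T T N N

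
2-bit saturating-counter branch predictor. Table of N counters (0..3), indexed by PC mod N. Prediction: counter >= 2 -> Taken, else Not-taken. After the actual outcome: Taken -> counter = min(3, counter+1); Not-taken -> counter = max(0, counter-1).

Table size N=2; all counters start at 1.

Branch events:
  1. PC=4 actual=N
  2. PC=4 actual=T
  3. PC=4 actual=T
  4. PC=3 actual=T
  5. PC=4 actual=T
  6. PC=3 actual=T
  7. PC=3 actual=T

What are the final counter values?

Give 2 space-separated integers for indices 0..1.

Ev 1: PC=4 idx=0 pred=N actual=N -> ctr[0]=0
Ev 2: PC=4 idx=0 pred=N actual=T -> ctr[0]=1
Ev 3: PC=4 idx=0 pred=N actual=T -> ctr[0]=2
Ev 4: PC=3 idx=1 pred=N actual=T -> ctr[1]=2
Ev 5: PC=4 idx=0 pred=T actual=T -> ctr[0]=3
Ev 6: PC=3 idx=1 pred=T actual=T -> ctr[1]=3
Ev 7: PC=3 idx=1 pred=T actual=T -> ctr[1]=3

Answer: 3 3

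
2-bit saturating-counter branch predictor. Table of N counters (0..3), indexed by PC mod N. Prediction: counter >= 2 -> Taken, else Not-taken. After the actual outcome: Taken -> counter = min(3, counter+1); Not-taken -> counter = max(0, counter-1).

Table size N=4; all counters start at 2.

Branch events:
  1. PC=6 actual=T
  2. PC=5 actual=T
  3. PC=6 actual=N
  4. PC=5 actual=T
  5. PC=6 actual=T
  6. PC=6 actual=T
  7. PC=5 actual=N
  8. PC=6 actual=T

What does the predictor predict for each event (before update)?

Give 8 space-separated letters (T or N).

Answer: T T T T T T T T

Derivation:
Ev 1: PC=6 idx=2 pred=T actual=T -> ctr[2]=3
Ev 2: PC=5 idx=1 pred=T actual=T -> ctr[1]=3
Ev 3: PC=6 idx=2 pred=T actual=N -> ctr[2]=2
Ev 4: PC=5 idx=1 pred=T actual=T -> ctr[1]=3
Ev 5: PC=6 idx=2 pred=T actual=T -> ctr[2]=3
Ev 6: PC=6 idx=2 pred=T actual=T -> ctr[2]=3
Ev 7: PC=5 idx=1 pred=T actual=N -> ctr[1]=2
Ev 8: PC=6 idx=2 pred=T actual=T -> ctr[2]=3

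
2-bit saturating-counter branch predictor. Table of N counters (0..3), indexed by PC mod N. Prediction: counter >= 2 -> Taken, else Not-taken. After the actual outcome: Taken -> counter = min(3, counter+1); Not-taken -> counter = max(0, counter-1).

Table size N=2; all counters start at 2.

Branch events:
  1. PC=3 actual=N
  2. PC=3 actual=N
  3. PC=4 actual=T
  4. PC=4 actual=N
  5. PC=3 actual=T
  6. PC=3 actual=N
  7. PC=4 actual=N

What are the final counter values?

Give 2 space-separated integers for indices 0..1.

Answer: 1 0

Derivation:
Ev 1: PC=3 idx=1 pred=T actual=N -> ctr[1]=1
Ev 2: PC=3 idx=1 pred=N actual=N -> ctr[1]=0
Ev 3: PC=4 idx=0 pred=T actual=T -> ctr[0]=3
Ev 4: PC=4 idx=0 pred=T actual=N -> ctr[0]=2
Ev 5: PC=3 idx=1 pred=N actual=T -> ctr[1]=1
Ev 6: PC=3 idx=1 pred=N actual=N -> ctr[1]=0
Ev 7: PC=4 idx=0 pred=T actual=N -> ctr[0]=1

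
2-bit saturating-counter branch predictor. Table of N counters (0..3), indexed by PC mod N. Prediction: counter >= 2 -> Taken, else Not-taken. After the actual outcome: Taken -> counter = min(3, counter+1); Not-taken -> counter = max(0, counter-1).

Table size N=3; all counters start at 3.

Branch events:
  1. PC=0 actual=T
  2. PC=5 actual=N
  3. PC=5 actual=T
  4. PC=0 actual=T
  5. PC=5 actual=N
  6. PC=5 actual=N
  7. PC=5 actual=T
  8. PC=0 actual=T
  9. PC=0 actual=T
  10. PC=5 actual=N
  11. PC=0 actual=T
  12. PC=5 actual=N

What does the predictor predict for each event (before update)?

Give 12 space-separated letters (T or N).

Ev 1: PC=0 idx=0 pred=T actual=T -> ctr[0]=3
Ev 2: PC=5 idx=2 pred=T actual=N -> ctr[2]=2
Ev 3: PC=5 idx=2 pred=T actual=T -> ctr[2]=3
Ev 4: PC=0 idx=0 pred=T actual=T -> ctr[0]=3
Ev 5: PC=5 idx=2 pred=T actual=N -> ctr[2]=2
Ev 6: PC=5 idx=2 pred=T actual=N -> ctr[2]=1
Ev 7: PC=5 idx=2 pred=N actual=T -> ctr[2]=2
Ev 8: PC=0 idx=0 pred=T actual=T -> ctr[0]=3
Ev 9: PC=0 idx=0 pred=T actual=T -> ctr[0]=3
Ev 10: PC=5 idx=2 pred=T actual=N -> ctr[2]=1
Ev 11: PC=0 idx=0 pred=T actual=T -> ctr[0]=3
Ev 12: PC=5 idx=2 pred=N actual=N -> ctr[2]=0

Answer: T T T T T T N T T T T N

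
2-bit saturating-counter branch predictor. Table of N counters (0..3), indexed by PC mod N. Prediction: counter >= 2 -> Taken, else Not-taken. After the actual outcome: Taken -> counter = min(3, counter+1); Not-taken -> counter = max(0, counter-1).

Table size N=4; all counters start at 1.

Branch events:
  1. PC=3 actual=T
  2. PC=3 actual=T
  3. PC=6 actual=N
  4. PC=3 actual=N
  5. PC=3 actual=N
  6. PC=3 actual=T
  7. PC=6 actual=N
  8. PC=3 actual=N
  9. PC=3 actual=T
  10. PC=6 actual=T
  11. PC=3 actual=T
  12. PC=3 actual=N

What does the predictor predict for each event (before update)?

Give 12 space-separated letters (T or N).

Ev 1: PC=3 idx=3 pred=N actual=T -> ctr[3]=2
Ev 2: PC=3 idx=3 pred=T actual=T -> ctr[3]=3
Ev 3: PC=6 idx=2 pred=N actual=N -> ctr[2]=0
Ev 4: PC=3 idx=3 pred=T actual=N -> ctr[3]=2
Ev 5: PC=3 idx=3 pred=T actual=N -> ctr[3]=1
Ev 6: PC=3 idx=3 pred=N actual=T -> ctr[3]=2
Ev 7: PC=6 idx=2 pred=N actual=N -> ctr[2]=0
Ev 8: PC=3 idx=3 pred=T actual=N -> ctr[3]=1
Ev 9: PC=3 idx=3 pred=N actual=T -> ctr[3]=2
Ev 10: PC=6 idx=2 pred=N actual=T -> ctr[2]=1
Ev 11: PC=3 idx=3 pred=T actual=T -> ctr[3]=3
Ev 12: PC=3 idx=3 pred=T actual=N -> ctr[3]=2

Answer: N T N T T N N T N N T T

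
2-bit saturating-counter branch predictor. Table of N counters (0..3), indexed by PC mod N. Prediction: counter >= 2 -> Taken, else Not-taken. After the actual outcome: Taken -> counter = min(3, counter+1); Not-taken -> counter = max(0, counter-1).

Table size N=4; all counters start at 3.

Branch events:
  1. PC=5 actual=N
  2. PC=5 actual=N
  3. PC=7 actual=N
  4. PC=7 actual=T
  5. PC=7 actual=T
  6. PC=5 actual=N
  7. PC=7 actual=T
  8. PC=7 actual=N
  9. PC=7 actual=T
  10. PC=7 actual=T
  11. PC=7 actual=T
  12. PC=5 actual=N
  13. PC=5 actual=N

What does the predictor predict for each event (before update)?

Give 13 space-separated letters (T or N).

Answer: T T T T T N T T T T T N N

Derivation:
Ev 1: PC=5 idx=1 pred=T actual=N -> ctr[1]=2
Ev 2: PC=5 idx=1 pred=T actual=N -> ctr[1]=1
Ev 3: PC=7 idx=3 pred=T actual=N -> ctr[3]=2
Ev 4: PC=7 idx=3 pred=T actual=T -> ctr[3]=3
Ev 5: PC=7 idx=3 pred=T actual=T -> ctr[3]=3
Ev 6: PC=5 idx=1 pred=N actual=N -> ctr[1]=0
Ev 7: PC=7 idx=3 pred=T actual=T -> ctr[3]=3
Ev 8: PC=7 idx=3 pred=T actual=N -> ctr[3]=2
Ev 9: PC=7 idx=3 pred=T actual=T -> ctr[3]=3
Ev 10: PC=7 idx=3 pred=T actual=T -> ctr[3]=3
Ev 11: PC=7 idx=3 pred=T actual=T -> ctr[3]=3
Ev 12: PC=5 idx=1 pred=N actual=N -> ctr[1]=0
Ev 13: PC=5 idx=1 pred=N actual=N -> ctr[1]=0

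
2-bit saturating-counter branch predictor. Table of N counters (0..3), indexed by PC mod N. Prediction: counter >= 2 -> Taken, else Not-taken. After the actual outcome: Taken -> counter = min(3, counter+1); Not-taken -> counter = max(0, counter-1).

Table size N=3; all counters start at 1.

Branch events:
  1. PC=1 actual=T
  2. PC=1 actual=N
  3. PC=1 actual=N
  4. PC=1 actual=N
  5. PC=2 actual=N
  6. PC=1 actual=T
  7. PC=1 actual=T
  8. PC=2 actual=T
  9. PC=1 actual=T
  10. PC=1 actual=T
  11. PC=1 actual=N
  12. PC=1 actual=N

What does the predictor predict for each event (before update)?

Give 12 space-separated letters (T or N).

Ev 1: PC=1 idx=1 pred=N actual=T -> ctr[1]=2
Ev 2: PC=1 idx=1 pred=T actual=N -> ctr[1]=1
Ev 3: PC=1 idx=1 pred=N actual=N -> ctr[1]=0
Ev 4: PC=1 idx=1 pred=N actual=N -> ctr[1]=0
Ev 5: PC=2 idx=2 pred=N actual=N -> ctr[2]=0
Ev 6: PC=1 idx=1 pred=N actual=T -> ctr[1]=1
Ev 7: PC=1 idx=1 pred=N actual=T -> ctr[1]=2
Ev 8: PC=2 idx=2 pred=N actual=T -> ctr[2]=1
Ev 9: PC=1 idx=1 pred=T actual=T -> ctr[1]=3
Ev 10: PC=1 idx=1 pred=T actual=T -> ctr[1]=3
Ev 11: PC=1 idx=1 pred=T actual=N -> ctr[1]=2
Ev 12: PC=1 idx=1 pred=T actual=N -> ctr[1]=1

Answer: N T N N N N N N T T T T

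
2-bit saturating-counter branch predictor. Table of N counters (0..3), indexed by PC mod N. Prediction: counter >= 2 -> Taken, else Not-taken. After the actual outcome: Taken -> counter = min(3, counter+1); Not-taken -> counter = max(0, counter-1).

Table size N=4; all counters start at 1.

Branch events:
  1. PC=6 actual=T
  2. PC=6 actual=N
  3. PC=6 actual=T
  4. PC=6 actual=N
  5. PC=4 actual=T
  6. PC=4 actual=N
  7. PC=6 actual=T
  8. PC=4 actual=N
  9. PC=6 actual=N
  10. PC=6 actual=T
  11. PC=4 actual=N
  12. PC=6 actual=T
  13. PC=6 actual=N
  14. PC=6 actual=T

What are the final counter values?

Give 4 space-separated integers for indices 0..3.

Answer: 0 1 3 1

Derivation:
Ev 1: PC=6 idx=2 pred=N actual=T -> ctr[2]=2
Ev 2: PC=6 idx=2 pred=T actual=N -> ctr[2]=1
Ev 3: PC=6 idx=2 pred=N actual=T -> ctr[2]=2
Ev 4: PC=6 idx=2 pred=T actual=N -> ctr[2]=1
Ev 5: PC=4 idx=0 pred=N actual=T -> ctr[0]=2
Ev 6: PC=4 idx=0 pred=T actual=N -> ctr[0]=1
Ev 7: PC=6 idx=2 pred=N actual=T -> ctr[2]=2
Ev 8: PC=4 idx=0 pred=N actual=N -> ctr[0]=0
Ev 9: PC=6 idx=2 pred=T actual=N -> ctr[2]=1
Ev 10: PC=6 idx=2 pred=N actual=T -> ctr[2]=2
Ev 11: PC=4 idx=0 pred=N actual=N -> ctr[0]=0
Ev 12: PC=6 idx=2 pred=T actual=T -> ctr[2]=3
Ev 13: PC=6 idx=2 pred=T actual=N -> ctr[2]=2
Ev 14: PC=6 idx=2 pred=T actual=T -> ctr[2]=3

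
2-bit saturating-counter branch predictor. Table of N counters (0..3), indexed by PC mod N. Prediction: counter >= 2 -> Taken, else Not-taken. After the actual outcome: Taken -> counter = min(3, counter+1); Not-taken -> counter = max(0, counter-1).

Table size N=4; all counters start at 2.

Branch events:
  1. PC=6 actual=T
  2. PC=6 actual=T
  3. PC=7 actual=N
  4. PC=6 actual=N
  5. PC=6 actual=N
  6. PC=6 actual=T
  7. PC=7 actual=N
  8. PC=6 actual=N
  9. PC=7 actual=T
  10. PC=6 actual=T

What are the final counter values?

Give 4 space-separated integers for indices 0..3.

Ev 1: PC=6 idx=2 pred=T actual=T -> ctr[2]=3
Ev 2: PC=6 idx=2 pred=T actual=T -> ctr[2]=3
Ev 3: PC=7 idx=3 pred=T actual=N -> ctr[3]=1
Ev 4: PC=6 idx=2 pred=T actual=N -> ctr[2]=2
Ev 5: PC=6 idx=2 pred=T actual=N -> ctr[2]=1
Ev 6: PC=6 idx=2 pred=N actual=T -> ctr[2]=2
Ev 7: PC=7 idx=3 pred=N actual=N -> ctr[3]=0
Ev 8: PC=6 idx=2 pred=T actual=N -> ctr[2]=1
Ev 9: PC=7 idx=3 pred=N actual=T -> ctr[3]=1
Ev 10: PC=6 idx=2 pred=N actual=T -> ctr[2]=2

Answer: 2 2 2 1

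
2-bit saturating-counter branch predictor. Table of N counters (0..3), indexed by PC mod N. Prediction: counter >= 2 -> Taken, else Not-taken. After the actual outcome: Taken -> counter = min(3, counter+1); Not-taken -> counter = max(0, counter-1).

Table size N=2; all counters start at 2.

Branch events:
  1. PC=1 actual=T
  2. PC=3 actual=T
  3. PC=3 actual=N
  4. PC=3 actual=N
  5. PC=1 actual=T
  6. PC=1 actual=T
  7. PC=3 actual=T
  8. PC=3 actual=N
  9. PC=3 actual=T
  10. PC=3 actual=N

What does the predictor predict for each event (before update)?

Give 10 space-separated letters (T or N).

Answer: T T T T N T T T T T

Derivation:
Ev 1: PC=1 idx=1 pred=T actual=T -> ctr[1]=3
Ev 2: PC=3 idx=1 pred=T actual=T -> ctr[1]=3
Ev 3: PC=3 idx=1 pred=T actual=N -> ctr[1]=2
Ev 4: PC=3 idx=1 pred=T actual=N -> ctr[1]=1
Ev 5: PC=1 idx=1 pred=N actual=T -> ctr[1]=2
Ev 6: PC=1 idx=1 pred=T actual=T -> ctr[1]=3
Ev 7: PC=3 idx=1 pred=T actual=T -> ctr[1]=3
Ev 8: PC=3 idx=1 pred=T actual=N -> ctr[1]=2
Ev 9: PC=3 idx=1 pred=T actual=T -> ctr[1]=3
Ev 10: PC=3 idx=1 pred=T actual=N -> ctr[1]=2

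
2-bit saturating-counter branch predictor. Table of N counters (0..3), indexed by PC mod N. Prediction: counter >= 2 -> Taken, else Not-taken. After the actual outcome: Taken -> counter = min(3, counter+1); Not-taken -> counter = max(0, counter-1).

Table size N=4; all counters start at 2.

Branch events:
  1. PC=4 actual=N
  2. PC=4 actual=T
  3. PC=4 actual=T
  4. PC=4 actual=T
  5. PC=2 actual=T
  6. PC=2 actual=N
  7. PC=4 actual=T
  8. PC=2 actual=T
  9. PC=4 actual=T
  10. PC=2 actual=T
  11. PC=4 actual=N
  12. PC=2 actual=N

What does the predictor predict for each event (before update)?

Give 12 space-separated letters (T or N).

Answer: T N T T T T T T T T T T

Derivation:
Ev 1: PC=4 idx=0 pred=T actual=N -> ctr[0]=1
Ev 2: PC=4 idx=0 pred=N actual=T -> ctr[0]=2
Ev 3: PC=4 idx=0 pred=T actual=T -> ctr[0]=3
Ev 4: PC=4 idx=0 pred=T actual=T -> ctr[0]=3
Ev 5: PC=2 idx=2 pred=T actual=T -> ctr[2]=3
Ev 6: PC=2 idx=2 pred=T actual=N -> ctr[2]=2
Ev 7: PC=4 idx=0 pred=T actual=T -> ctr[0]=3
Ev 8: PC=2 idx=2 pred=T actual=T -> ctr[2]=3
Ev 9: PC=4 idx=0 pred=T actual=T -> ctr[0]=3
Ev 10: PC=2 idx=2 pred=T actual=T -> ctr[2]=3
Ev 11: PC=4 idx=0 pred=T actual=N -> ctr[0]=2
Ev 12: PC=2 idx=2 pred=T actual=N -> ctr[2]=2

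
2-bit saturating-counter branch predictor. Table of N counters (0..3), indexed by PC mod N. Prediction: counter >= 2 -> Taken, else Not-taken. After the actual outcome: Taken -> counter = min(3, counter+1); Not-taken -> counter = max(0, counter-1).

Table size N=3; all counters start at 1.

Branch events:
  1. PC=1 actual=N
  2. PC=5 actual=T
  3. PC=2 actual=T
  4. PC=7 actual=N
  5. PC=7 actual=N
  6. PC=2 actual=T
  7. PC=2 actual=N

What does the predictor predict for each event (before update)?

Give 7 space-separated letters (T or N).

Ev 1: PC=1 idx=1 pred=N actual=N -> ctr[1]=0
Ev 2: PC=5 idx=2 pred=N actual=T -> ctr[2]=2
Ev 3: PC=2 idx=2 pred=T actual=T -> ctr[2]=3
Ev 4: PC=7 idx=1 pred=N actual=N -> ctr[1]=0
Ev 5: PC=7 idx=1 pred=N actual=N -> ctr[1]=0
Ev 6: PC=2 idx=2 pred=T actual=T -> ctr[2]=3
Ev 7: PC=2 idx=2 pred=T actual=N -> ctr[2]=2

Answer: N N T N N T T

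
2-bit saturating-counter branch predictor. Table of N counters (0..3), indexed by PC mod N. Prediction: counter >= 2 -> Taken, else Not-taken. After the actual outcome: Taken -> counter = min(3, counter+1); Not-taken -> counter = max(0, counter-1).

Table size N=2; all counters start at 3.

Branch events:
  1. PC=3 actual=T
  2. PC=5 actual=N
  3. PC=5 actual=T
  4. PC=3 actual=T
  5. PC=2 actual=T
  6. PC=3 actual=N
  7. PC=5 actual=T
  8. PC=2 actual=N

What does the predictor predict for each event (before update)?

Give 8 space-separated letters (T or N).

Ev 1: PC=3 idx=1 pred=T actual=T -> ctr[1]=3
Ev 2: PC=5 idx=1 pred=T actual=N -> ctr[1]=2
Ev 3: PC=5 idx=1 pred=T actual=T -> ctr[1]=3
Ev 4: PC=3 idx=1 pred=T actual=T -> ctr[1]=3
Ev 5: PC=2 idx=0 pred=T actual=T -> ctr[0]=3
Ev 6: PC=3 idx=1 pred=T actual=N -> ctr[1]=2
Ev 7: PC=5 idx=1 pred=T actual=T -> ctr[1]=3
Ev 8: PC=2 idx=0 pred=T actual=N -> ctr[0]=2

Answer: T T T T T T T T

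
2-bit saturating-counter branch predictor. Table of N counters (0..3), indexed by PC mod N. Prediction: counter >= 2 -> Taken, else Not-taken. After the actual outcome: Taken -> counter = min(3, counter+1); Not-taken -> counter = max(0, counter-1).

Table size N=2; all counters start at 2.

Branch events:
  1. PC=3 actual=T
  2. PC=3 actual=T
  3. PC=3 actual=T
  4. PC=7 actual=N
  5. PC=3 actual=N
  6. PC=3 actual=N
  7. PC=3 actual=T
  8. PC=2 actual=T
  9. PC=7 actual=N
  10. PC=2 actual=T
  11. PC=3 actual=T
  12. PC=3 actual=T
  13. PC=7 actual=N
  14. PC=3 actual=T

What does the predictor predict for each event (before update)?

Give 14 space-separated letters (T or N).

Ev 1: PC=3 idx=1 pred=T actual=T -> ctr[1]=3
Ev 2: PC=3 idx=1 pred=T actual=T -> ctr[1]=3
Ev 3: PC=3 idx=1 pred=T actual=T -> ctr[1]=3
Ev 4: PC=7 idx=1 pred=T actual=N -> ctr[1]=2
Ev 5: PC=3 idx=1 pred=T actual=N -> ctr[1]=1
Ev 6: PC=3 idx=1 pred=N actual=N -> ctr[1]=0
Ev 7: PC=3 idx=1 pred=N actual=T -> ctr[1]=1
Ev 8: PC=2 idx=0 pred=T actual=T -> ctr[0]=3
Ev 9: PC=7 idx=1 pred=N actual=N -> ctr[1]=0
Ev 10: PC=2 idx=0 pred=T actual=T -> ctr[0]=3
Ev 11: PC=3 idx=1 pred=N actual=T -> ctr[1]=1
Ev 12: PC=3 idx=1 pred=N actual=T -> ctr[1]=2
Ev 13: PC=7 idx=1 pred=T actual=N -> ctr[1]=1
Ev 14: PC=3 idx=1 pred=N actual=T -> ctr[1]=2

Answer: T T T T T N N T N T N N T N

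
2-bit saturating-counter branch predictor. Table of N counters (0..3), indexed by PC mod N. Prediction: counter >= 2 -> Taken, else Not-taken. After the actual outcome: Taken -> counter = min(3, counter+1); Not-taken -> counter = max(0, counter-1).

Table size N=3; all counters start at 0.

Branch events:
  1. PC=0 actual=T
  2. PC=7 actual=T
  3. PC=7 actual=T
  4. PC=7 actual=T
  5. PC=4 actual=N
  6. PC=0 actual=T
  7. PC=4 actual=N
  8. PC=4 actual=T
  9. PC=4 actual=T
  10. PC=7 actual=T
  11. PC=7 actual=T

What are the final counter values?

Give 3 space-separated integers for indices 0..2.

Ev 1: PC=0 idx=0 pred=N actual=T -> ctr[0]=1
Ev 2: PC=7 idx=1 pred=N actual=T -> ctr[1]=1
Ev 3: PC=7 idx=1 pred=N actual=T -> ctr[1]=2
Ev 4: PC=7 idx=1 pred=T actual=T -> ctr[1]=3
Ev 5: PC=4 idx=1 pred=T actual=N -> ctr[1]=2
Ev 6: PC=0 idx=0 pred=N actual=T -> ctr[0]=2
Ev 7: PC=4 idx=1 pred=T actual=N -> ctr[1]=1
Ev 8: PC=4 idx=1 pred=N actual=T -> ctr[1]=2
Ev 9: PC=4 idx=1 pred=T actual=T -> ctr[1]=3
Ev 10: PC=7 idx=1 pred=T actual=T -> ctr[1]=3
Ev 11: PC=7 idx=1 pred=T actual=T -> ctr[1]=3

Answer: 2 3 0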